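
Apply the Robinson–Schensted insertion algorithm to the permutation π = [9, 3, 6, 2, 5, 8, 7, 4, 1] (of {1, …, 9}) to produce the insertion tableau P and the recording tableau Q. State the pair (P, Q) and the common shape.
P = [1, 4, 7] / [2, 5, 8] / [3] / [6] / [9];  Q = [1, 3, 6] / [2, 5, 7] / [4] / [8] / [9];  common shape = (3, 3, 1, 1, 1)

Row-insert the values π_1, π_2, … into P one at a time, bumping the leftmost entry strictly greater than the inserted value down to the next row. The recording tableau Q records, in position (i, j), the step at which that cell was added to P.
  Insert 9 (step 1): P = [9];  Q = [1]
  Insert 3 (step 2): P = [3] / [9];  Q = [1] / [2]
  Insert 6 (step 3): P = [3, 6] / [9];  Q = [1, 3] / [2]
  Insert 2 (step 4): P = [2, 6] / [3] / [9];  Q = [1, 3] / [2] / [4]
  Insert 5 (step 5): P = [2, 5] / [3, 6] / [9];  Q = [1, 3] / [2, 5] / [4]
  Insert 8 (step 6): P = [2, 5, 8] / [3, 6] / [9];  Q = [1, 3, 6] / [2, 5] / [4]
  Insert 7 (step 7): P = [2, 5, 7] / [3, 6, 8] / [9];  Q = [1, 3, 6] / [2, 5, 7] / [4]
  Insert 4 (step 8): P = [2, 4, 7] / [3, 5, 8] / [6] / [9];  Q = [1, 3, 6] / [2, 5, 7] / [4] / [8]
  Insert 1 (step 9): P = [1, 4, 7] / [2, 5, 8] / [3] / [6] / [9];  Q = [1, 3, 6] / [2, 5, 7] / [4] / [8] / [9]
Final shape: (3, 3, 1, 1, 1).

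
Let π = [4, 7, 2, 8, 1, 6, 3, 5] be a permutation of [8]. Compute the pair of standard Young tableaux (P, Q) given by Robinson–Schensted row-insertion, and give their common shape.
P = [1, 3, 5] / [2, 6, 8] / [4, 7];  Q = [1, 2, 4] / [3, 6, 8] / [5, 7];  common shape = (3, 3, 2)

Row-insert the values π_1, π_2, … into P one at a time, bumping the leftmost entry strictly greater than the inserted value down to the next row. The recording tableau Q records, in position (i, j), the step at which that cell was added to P.
  Insert 4 (step 1): P = [4];  Q = [1]
  Insert 7 (step 2): P = [4, 7];  Q = [1, 2]
  Insert 2 (step 3): P = [2, 7] / [4];  Q = [1, 2] / [3]
  Insert 8 (step 4): P = [2, 7, 8] / [4];  Q = [1, 2, 4] / [3]
  Insert 1 (step 5): P = [1, 7, 8] / [2] / [4];  Q = [1, 2, 4] / [3] / [5]
  Insert 6 (step 6): P = [1, 6, 8] / [2, 7] / [4];  Q = [1, 2, 4] / [3, 6] / [5]
  Insert 3 (step 7): P = [1, 3, 8] / [2, 6] / [4, 7];  Q = [1, 2, 4] / [3, 6] / [5, 7]
  Insert 5 (step 8): P = [1, 3, 5] / [2, 6, 8] / [4, 7];  Q = [1, 2, 4] / [3, 6, 8] / [5, 7]
Final shape: (3, 3, 2).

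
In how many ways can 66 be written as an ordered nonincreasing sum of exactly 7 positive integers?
p(66, 7 parts) = 40340

Partitions of n into exactly k parts are in bijection with partitions of n − k into at most k parts (subtract 1 from each part). So p(66, exactly 7) = p(59, parts ≤ 7). Computing via the recurrence p(m, j) = p(m, j−1) + p(m−j, j) gives 40340.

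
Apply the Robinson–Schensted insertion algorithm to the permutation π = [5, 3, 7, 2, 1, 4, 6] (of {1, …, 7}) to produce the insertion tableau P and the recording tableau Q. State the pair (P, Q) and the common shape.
P = [1, 4, 6] / [2, 7] / [3] / [5];  Q = [1, 3, 7] / [2, 6] / [4] / [5];  common shape = (3, 2, 1, 1)

Row-insert the values π_1, π_2, … into P one at a time, bumping the leftmost entry strictly greater than the inserted value down to the next row. The recording tableau Q records, in position (i, j), the step at which that cell was added to P.
  Insert 5 (step 1): P = [5];  Q = [1]
  Insert 3 (step 2): P = [3] / [5];  Q = [1] / [2]
  Insert 7 (step 3): P = [3, 7] / [5];  Q = [1, 3] / [2]
  Insert 2 (step 4): P = [2, 7] / [3] / [5];  Q = [1, 3] / [2] / [4]
  Insert 1 (step 5): P = [1, 7] / [2] / [3] / [5];  Q = [1, 3] / [2] / [4] / [5]
  Insert 4 (step 6): P = [1, 4] / [2, 7] / [3] / [5];  Q = [1, 3] / [2, 6] / [4] / [5]
  Insert 6 (step 7): P = [1, 4, 6] / [2, 7] / [3] / [5];  Q = [1, 3, 7] / [2, 6] / [4] / [5]
Final shape: (3, 2, 1, 1).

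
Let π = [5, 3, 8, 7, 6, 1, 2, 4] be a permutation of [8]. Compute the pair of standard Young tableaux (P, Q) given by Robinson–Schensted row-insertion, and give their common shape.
P = [1, 2, 4] / [3, 6] / [5, 7] / [8];  Q = [1, 3, 8] / [2, 4] / [5, 7] / [6];  common shape = (3, 2, 2, 1)

Row-insert the values π_1, π_2, … into P one at a time, bumping the leftmost entry strictly greater than the inserted value down to the next row. The recording tableau Q records, in position (i, j), the step at which that cell was added to P.
  Insert 5 (step 1): P = [5];  Q = [1]
  Insert 3 (step 2): P = [3] / [5];  Q = [1] / [2]
  Insert 8 (step 3): P = [3, 8] / [5];  Q = [1, 3] / [2]
  Insert 7 (step 4): P = [3, 7] / [5, 8];  Q = [1, 3] / [2, 4]
  Insert 6 (step 5): P = [3, 6] / [5, 7] / [8];  Q = [1, 3] / [2, 4] / [5]
  Insert 1 (step 6): P = [1, 6] / [3, 7] / [5] / [8];  Q = [1, 3] / [2, 4] / [5] / [6]
  Insert 2 (step 7): P = [1, 2] / [3, 6] / [5, 7] / [8];  Q = [1, 3] / [2, 4] / [5, 7] / [6]
  Insert 4 (step 8): P = [1, 2, 4] / [3, 6] / [5, 7] / [8];  Q = [1, 3, 8] / [2, 4] / [5, 7] / [6]
Final shape: (3, 2, 2, 1).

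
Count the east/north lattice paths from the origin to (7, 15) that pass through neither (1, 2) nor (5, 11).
Number of paths = 55803

Inclusion–exclusion. Total paths: C(22, 7) = 170544. Through P₁: C(3, 1)·C(19, 6) = 81396. Through P₂: C(16, 5)·C(6, 2) = 65520. Since P₁ is strictly southwest of P₂, a monotone path through both must visit P₁ then P₂; paths through both = C(3, 1)·C(13, 4)·C(6, 2) = 32175. Avoid both = 170544 − 81396 − 65520 + 32175 = 55803.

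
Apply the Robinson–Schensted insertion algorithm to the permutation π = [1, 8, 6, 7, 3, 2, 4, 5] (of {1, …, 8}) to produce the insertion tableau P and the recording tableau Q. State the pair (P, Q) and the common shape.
P = [1, 2, 4, 5] / [3, 7] / [6] / [8];  Q = [1, 2, 4, 8] / [3, 7] / [5] / [6];  common shape = (4, 2, 1, 1)

Row-insert the values π_1, π_2, … into P one at a time, bumping the leftmost entry strictly greater than the inserted value down to the next row. The recording tableau Q records, in position (i, j), the step at which that cell was added to P.
  Insert 1 (step 1): P = [1];  Q = [1]
  Insert 8 (step 2): P = [1, 8];  Q = [1, 2]
  Insert 6 (step 3): P = [1, 6] / [8];  Q = [1, 2] / [3]
  Insert 7 (step 4): P = [1, 6, 7] / [8];  Q = [1, 2, 4] / [3]
  Insert 3 (step 5): P = [1, 3, 7] / [6] / [8];  Q = [1, 2, 4] / [3] / [5]
  Insert 2 (step 6): P = [1, 2, 7] / [3] / [6] / [8];  Q = [1, 2, 4] / [3] / [5] / [6]
  Insert 4 (step 7): P = [1, 2, 4] / [3, 7] / [6] / [8];  Q = [1, 2, 4] / [3, 7] / [5] / [6]
  Insert 5 (step 8): P = [1, 2, 4, 5] / [3, 7] / [6] / [8];  Q = [1, 2, 4, 8] / [3, 7] / [5] / [6]
Final shape: (4, 2, 1, 1).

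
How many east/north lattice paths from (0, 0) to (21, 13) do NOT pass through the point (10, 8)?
Number of paths = 736848816

Total paths from (0, 0) to (21, 13): C(34, 21) = 927983760. Paths through (10, 8): (paths (0, 0) → (10, 8)) × (paths (10, 8) → (21, 13)) = C(18, 10) · C(16, 11) = 43758 · 4368 = 191134944. Avoidance count = 927983760 − 191134944 = 736848816.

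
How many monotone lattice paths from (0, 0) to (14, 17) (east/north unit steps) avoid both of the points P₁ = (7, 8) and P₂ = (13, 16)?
Number of paths = 94486905

Inclusion–exclusion. Total paths: C(31, 14) = 265182525. Through P₁: C(15, 7)·C(16, 7) = 73616400. Through P₂: C(29, 13)·C(2, 1) = 135727830. Since P₁ is strictly southwest of P₂, a monotone path through both must visit P₁ then P₂; paths through both = C(15, 7)·C(14, 6)·C(2, 1) = 38648610. Avoid both = 265182525 − 73616400 − 135727830 + 38648610 = 94486905.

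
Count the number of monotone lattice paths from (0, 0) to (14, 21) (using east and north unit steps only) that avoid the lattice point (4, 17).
Number of paths = 2313968415

Total paths from (0, 0) to (14, 21): C(35, 14) = 2319959400. Paths through (4, 17): (paths (0, 0) → (4, 17)) × (paths (4, 17) → (14, 21)) = C(21, 4) · C(14, 10) = 5985 · 1001 = 5990985. Avoidance count = 2319959400 − 5990985 = 2313968415.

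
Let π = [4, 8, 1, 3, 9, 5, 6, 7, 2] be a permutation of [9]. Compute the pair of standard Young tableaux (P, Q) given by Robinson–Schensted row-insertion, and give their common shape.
P = [1, 2, 5, 6, 7] / [3, 8, 9] / [4];  Q = [1, 2, 5, 7, 8] / [3, 4, 6] / [9];  common shape = (5, 3, 1)

Row-insert the values π_1, π_2, … into P one at a time, bumping the leftmost entry strictly greater than the inserted value down to the next row. The recording tableau Q records, in position (i, j), the step at which that cell was added to P.
  Insert 4 (step 1): P = [4];  Q = [1]
  Insert 8 (step 2): P = [4, 8];  Q = [1, 2]
  Insert 1 (step 3): P = [1, 8] / [4];  Q = [1, 2] / [3]
  Insert 3 (step 4): P = [1, 3] / [4, 8];  Q = [1, 2] / [3, 4]
  Insert 9 (step 5): P = [1, 3, 9] / [4, 8];  Q = [1, 2, 5] / [3, 4]
  Insert 5 (step 6): P = [1, 3, 5] / [4, 8, 9];  Q = [1, 2, 5] / [3, 4, 6]
  Insert 6 (step 7): P = [1, 3, 5, 6] / [4, 8, 9];  Q = [1, 2, 5, 7] / [3, 4, 6]
  Insert 7 (step 8): P = [1, 3, 5, 6, 7] / [4, 8, 9];  Q = [1, 2, 5, 7, 8] / [3, 4, 6]
  Insert 2 (step 9): P = [1, 2, 5, 6, 7] / [3, 8, 9] / [4];  Q = [1, 2, 5, 7, 8] / [3, 4, 6] / [9]
Final shape: (5, 3, 1).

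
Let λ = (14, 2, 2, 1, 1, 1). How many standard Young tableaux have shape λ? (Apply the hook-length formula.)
# SYT of shape (14, 2, 2, 1, 1, 1) = 1039584

Hook-length formula: f^λ = n! / Π hook(c), product over all cells c of the Young diagram. For λ = (14, 2, 2, 1, 1, 1), n = 21 boxes. Hook lengths by row (left-to-right, top-to-bottom): [19, 15, 12, 11, 10, 9, 8, 7, 6, 5, 4, 3, 2, 1]; [6, 2]; [5, 1]; [3]; [2]; [1]. Product of hooks = 49145564160000. So f^λ = 21! / 49145564160000 = 51090942171709440000 / 49145564160000 = 1039584.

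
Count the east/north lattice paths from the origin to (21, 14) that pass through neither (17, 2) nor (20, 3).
Number of paths = 2319635136

Inclusion–exclusion. Total paths: C(35, 21) = 2319959400. Through P₁: C(19, 17)·C(16, 4) = 311220. Through P₂: C(23, 20)·C(12, 1) = 21252. Since P₁ is strictly southwest of P₂, a monotone path through both must visit P₁ then P₂; paths through both = C(19, 17)·C(4, 3)·C(12, 1) = 8208. Avoid both = 2319959400 − 311220 − 21252 + 8208 = 2319635136.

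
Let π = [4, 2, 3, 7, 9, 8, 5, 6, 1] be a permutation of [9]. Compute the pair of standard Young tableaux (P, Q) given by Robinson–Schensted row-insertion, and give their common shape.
P = [1, 3, 5, 6] / [2, 7, 8] / [4] / [9];  Q = [1, 3, 4, 5] / [2, 6, 8] / [7] / [9];  common shape = (4, 3, 1, 1)

Row-insert the values π_1, π_2, … into P one at a time, bumping the leftmost entry strictly greater than the inserted value down to the next row. The recording tableau Q records, in position (i, j), the step at which that cell was added to P.
  Insert 4 (step 1): P = [4];  Q = [1]
  Insert 2 (step 2): P = [2] / [4];  Q = [1] / [2]
  Insert 3 (step 3): P = [2, 3] / [4];  Q = [1, 3] / [2]
  Insert 7 (step 4): P = [2, 3, 7] / [4];  Q = [1, 3, 4] / [2]
  Insert 9 (step 5): P = [2, 3, 7, 9] / [4];  Q = [1, 3, 4, 5] / [2]
  Insert 8 (step 6): P = [2, 3, 7, 8] / [4, 9];  Q = [1, 3, 4, 5] / [2, 6]
  Insert 5 (step 7): P = [2, 3, 5, 8] / [4, 7] / [9];  Q = [1, 3, 4, 5] / [2, 6] / [7]
  Insert 6 (step 8): P = [2, 3, 5, 6] / [4, 7, 8] / [9];  Q = [1, 3, 4, 5] / [2, 6, 8] / [7]
  Insert 1 (step 9): P = [1, 3, 5, 6] / [2, 7, 8] / [4] / [9];  Q = [1, 3, 4, 5] / [2, 6, 8] / [7] / [9]
Final shape: (4, 3, 1, 1).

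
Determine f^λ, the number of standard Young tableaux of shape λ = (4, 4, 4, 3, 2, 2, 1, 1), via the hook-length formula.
# SYT of shape (4, 4, 4, 3, 2, 2, 1, 1) = 190466640

Hook-length formula: f^λ = n! / Π hook(c), product over all cells c of the Young diagram. For λ = (4, 4, 4, 3, 2, 2, 1, 1), n = 21 boxes. Hook lengths by row (left-to-right, top-to-bottom): [11, 8, 5, 3]; [10, 7, 4, 2]; [9, 6, 3, 1]; [7, 4, 1]; [5, 2]; [4, 1]; [2]; [1]. Product of hooks = 268240896000. So f^λ = 21! / 268240896000 = 51090942171709440000 / 268240896000 = 190466640.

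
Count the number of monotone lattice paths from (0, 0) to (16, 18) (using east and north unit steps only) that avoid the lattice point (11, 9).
Number of paths = 1867705510

Total paths from (0, 0) to (16, 18): C(34, 16) = 2203961430. Paths through (11, 9): (paths (0, 0) → (11, 9)) × (paths (11, 9) → (16, 18)) = C(20, 11) · C(14, 5) = 167960 · 2002 = 336255920. Avoidance count = 2203961430 − 336255920 = 1867705510.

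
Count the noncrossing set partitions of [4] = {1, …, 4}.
C_4 = 14

These noncrossing partitions are counted by the Catalan number C_n = (1/(n + 1)) · C(2n, n). For n = 4: C_4 = (1/5) · C(8, 4) = 70/5 = 14.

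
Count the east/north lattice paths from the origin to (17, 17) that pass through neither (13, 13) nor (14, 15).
Number of paths = 1141994620

Inclusion–exclusion. Total paths: C(34, 17) = 2333606220. Through P₁: C(26, 13)·C(8, 4) = 728042000. Through P₂: C(29, 14)·C(5, 3) = 775587600. Since P₁ is strictly southwest of P₂, a monotone path through both must visit P₁ then P₂; paths through both = C(26, 13)·C(3, 1)·C(5, 3) = 312018000. Avoid both = 2333606220 − 728042000 − 775587600 + 312018000 = 1141994620.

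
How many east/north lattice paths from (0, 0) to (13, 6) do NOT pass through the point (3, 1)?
Number of paths = 15120

Total paths from (0, 0) to (13, 6): C(19, 13) = 27132. Paths through (3, 1): (paths (0, 0) → (3, 1)) × (paths (3, 1) → (13, 6)) = C(4, 3) · C(15, 10) = 4 · 3003 = 12012. Avoidance count = 27132 − 12012 = 15120.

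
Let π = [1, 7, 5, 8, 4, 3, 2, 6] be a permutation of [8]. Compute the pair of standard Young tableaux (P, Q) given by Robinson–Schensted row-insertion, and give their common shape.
P = [1, 2, 6] / [3, 8] / [4] / [5] / [7];  Q = [1, 2, 4] / [3, 8] / [5] / [6] / [7];  common shape = (3, 2, 1, 1, 1)

Row-insert the values π_1, π_2, … into P one at a time, bumping the leftmost entry strictly greater than the inserted value down to the next row. The recording tableau Q records, in position (i, j), the step at which that cell was added to P.
  Insert 1 (step 1): P = [1];  Q = [1]
  Insert 7 (step 2): P = [1, 7];  Q = [1, 2]
  Insert 5 (step 3): P = [1, 5] / [7];  Q = [1, 2] / [3]
  Insert 8 (step 4): P = [1, 5, 8] / [7];  Q = [1, 2, 4] / [3]
  Insert 4 (step 5): P = [1, 4, 8] / [5] / [7];  Q = [1, 2, 4] / [3] / [5]
  Insert 3 (step 6): P = [1, 3, 8] / [4] / [5] / [7];  Q = [1, 2, 4] / [3] / [5] / [6]
  Insert 2 (step 7): P = [1, 2, 8] / [3] / [4] / [5] / [7];  Q = [1, 2, 4] / [3] / [5] / [6] / [7]
  Insert 6 (step 8): P = [1, 2, 6] / [3, 8] / [4] / [5] / [7];  Q = [1, 2, 4] / [3, 8] / [5] / [6] / [7]
Final shape: (3, 2, 1, 1, 1).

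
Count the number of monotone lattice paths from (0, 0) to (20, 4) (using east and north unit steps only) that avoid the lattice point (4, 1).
Number of paths = 5781

Total paths from (0, 0) to (20, 4): C(24, 20) = 10626. Paths through (4, 1): (paths (0, 0) → (4, 1)) × (paths (4, 1) → (20, 4)) = C(5, 4) · C(19, 16) = 5 · 969 = 4845. Avoidance count = 10626 − 4845 = 5781.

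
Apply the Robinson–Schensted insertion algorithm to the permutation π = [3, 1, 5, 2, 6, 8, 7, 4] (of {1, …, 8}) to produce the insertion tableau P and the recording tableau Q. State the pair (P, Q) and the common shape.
P = [1, 2, 4, 7] / [3, 5, 6] / [8];  Q = [1, 3, 5, 6] / [2, 4, 7] / [8];  common shape = (4, 3, 1)

Row-insert the values π_1, π_2, … into P one at a time, bumping the leftmost entry strictly greater than the inserted value down to the next row. The recording tableau Q records, in position (i, j), the step at which that cell was added to P.
  Insert 3 (step 1): P = [3];  Q = [1]
  Insert 1 (step 2): P = [1] / [3];  Q = [1] / [2]
  Insert 5 (step 3): P = [1, 5] / [3];  Q = [1, 3] / [2]
  Insert 2 (step 4): P = [1, 2] / [3, 5];  Q = [1, 3] / [2, 4]
  Insert 6 (step 5): P = [1, 2, 6] / [3, 5];  Q = [1, 3, 5] / [2, 4]
  Insert 8 (step 6): P = [1, 2, 6, 8] / [3, 5];  Q = [1, 3, 5, 6] / [2, 4]
  Insert 7 (step 7): P = [1, 2, 6, 7] / [3, 5, 8];  Q = [1, 3, 5, 6] / [2, 4, 7]
  Insert 4 (step 8): P = [1, 2, 4, 7] / [3, 5, 6] / [8];  Q = [1, 3, 5, 6] / [2, 4, 7] / [8]
Final shape: (4, 3, 1).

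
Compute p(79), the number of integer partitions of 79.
p(79) = 13848650

Compute p(n) via the recurrence p(n, m) = p(n, m−1) + p(n−m, m), where p(n, m) counts partitions of n with all parts ≤ m and p(n) = p(n, n). The base cases are p(0, m) = 1 and p(n, 0) = 0 for n > 0. Filling the table yields p(79) = 13848650. (Euler's pentagonal recurrence is an alternative.)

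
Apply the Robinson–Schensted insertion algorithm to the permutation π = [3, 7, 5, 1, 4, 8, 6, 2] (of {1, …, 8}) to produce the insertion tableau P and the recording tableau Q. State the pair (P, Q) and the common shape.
P = [1, 2, 6] / [3, 4, 8] / [5] / [7];  Q = [1, 2, 6] / [3, 5, 7] / [4] / [8];  common shape = (3, 3, 1, 1)

Row-insert the values π_1, π_2, … into P one at a time, bumping the leftmost entry strictly greater than the inserted value down to the next row. The recording tableau Q records, in position (i, j), the step at which that cell was added to P.
  Insert 3 (step 1): P = [3];  Q = [1]
  Insert 7 (step 2): P = [3, 7];  Q = [1, 2]
  Insert 5 (step 3): P = [3, 5] / [7];  Q = [1, 2] / [3]
  Insert 1 (step 4): P = [1, 5] / [3] / [7];  Q = [1, 2] / [3] / [4]
  Insert 4 (step 5): P = [1, 4] / [3, 5] / [7];  Q = [1, 2] / [3, 5] / [4]
  Insert 8 (step 6): P = [1, 4, 8] / [3, 5] / [7];  Q = [1, 2, 6] / [3, 5] / [4]
  Insert 6 (step 7): P = [1, 4, 6] / [3, 5, 8] / [7];  Q = [1, 2, 6] / [3, 5, 7] / [4]
  Insert 2 (step 8): P = [1, 2, 6] / [3, 4, 8] / [5] / [7];  Q = [1, 2, 6] / [3, 5, 7] / [4] / [8]
Final shape: (3, 3, 1, 1).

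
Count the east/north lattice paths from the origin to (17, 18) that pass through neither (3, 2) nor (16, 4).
Number of paths = 3083283975

Inclusion–exclusion. Total paths: C(35, 17) = 4537567650. Through P₁: C(5, 3)·C(30, 14) = 1454226750. Through P₂: C(20, 16)·C(15, 1) = 72675. Since P₁ is strictly southwest of P₂, a monotone path through both must visit P₁ then P₂; paths through both = C(5, 3)·C(15, 13)·C(15, 1) = 15750. Avoid both = 4537567650 − 1454226750 − 72675 + 15750 = 3083283975.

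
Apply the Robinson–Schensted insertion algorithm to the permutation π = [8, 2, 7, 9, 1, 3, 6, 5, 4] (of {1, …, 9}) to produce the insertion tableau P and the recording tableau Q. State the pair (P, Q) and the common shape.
P = [1, 3, 4] / [2, 5, 9] / [6] / [7] / [8];  Q = [1, 3, 4] / [2, 6, 7] / [5] / [8] / [9];  common shape = (3, 3, 1, 1, 1)

Row-insert the values π_1, π_2, … into P one at a time, bumping the leftmost entry strictly greater than the inserted value down to the next row. The recording tableau Q records, in position (i, j), the step at which that cell was added to P.
  Insert 8 (step 1): P = [8];  Q = [1]
  Insert 2 (step 2): P = [2] / [8];  Q = [1] / [2]
  Insert 7 (step 3): P = [2, 7] / [8];  Q = [1, 3] / [2]
  Insert 9 (step 4): P = [2, 7, 9] / [8];  Q = [1, 3, 4] / [2]
  Insert 1 (step 5): P = [1, 7, 9] / [2] / [8];  Q = [1, 3, 4] / [2] / [5]
  Insert 3 (step 6): P = [1, 3, 9] / [2, 7] / [8];  Q = [1, 3, 4] / [2, 6] / [5]
  Insert 6 (step 7): P = [1, 3, 6] / [2, 7, 9] / [8];  Q = [1, 3, 4] / [2, 6, 7] / [5]
  Insert 5 (step 8): P = [1, 3, 5] / [2, 6, 9] / [7] / [8];  Q = [1, 3, 4] / [2, 6, 7] / [5] / [8]
  Insert 4 (step 9): P = [1, 3, 4] / [2, 5, 9] / [6] / [7] / [8];  Q = [1, 3, 4] / [2, 6, 7] / [5] / [8] / [9]
Final shape: (3, 3, 1, 1, 1).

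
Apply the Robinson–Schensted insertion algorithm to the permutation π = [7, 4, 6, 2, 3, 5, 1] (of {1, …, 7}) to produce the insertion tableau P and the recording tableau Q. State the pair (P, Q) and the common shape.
P = [1, 3, 5] / [2, 6] / [4] / [7];  Q = [1, 3, 6] / [2, 5] / [4] / [7];  common shape = (3, 2, 1, 1)

Row-insert the values π_1, π_2, … into P one at a time, bumping the leftmost entry strictly greater than the inserted value down to the next row. The recording tableau Q records, in position (i, j), the step at which that cell was added to P.
  Insert 7 (step 1): P = [7];  Q = [1]
  Insert 4 (step 2): P = [4] / [7];  Q = [1] / [2]
  Insert 6 (step 3): P = [4, 6] / [7];  Q = [1, 3] / [2]
  Insert 2 (step 4): P = [2, 6] / [4] / [7];  Q = [1, 3] / [2] / [4]
  Insert 3 (step 5): P = [2, 3] / [4, 6] / [7];  Q = [1, 3] / [2, 5] / [4]
  Insert 5 (step 6): P = [2, 3, 5] / [4, 6] / [7];  Q = [1, 3, 6] / [2, 5] / [4]
  Insert 1 (step 7): P = [1, 3, 5] / [2, 6] / [4] / [7];  Q = [1, 3, 6] / [2, 5] / [4] / [7]
Final shape: (3, 2, 1, 1).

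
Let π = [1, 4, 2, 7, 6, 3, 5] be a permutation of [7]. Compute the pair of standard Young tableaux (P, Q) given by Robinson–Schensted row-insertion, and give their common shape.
P = [1, 2, 3, 5] / [4, 6] / [7];  Q = [1, 2, 4, 7] / [3, 5] / [6];  common shape = (4, 2, 1)

Row-insert the values π_1, π_2, … into P one at a time, bumping the leftmost entry strictly greater than the inserted value down to the next row. The recording tableau Q records, in position (i, j), the step at which that cell was added to P.
  Insert 1 (step 1): P = [1];  Q = [1]
  Insert 4 (step 2): P = [1, 4];  Q = [1, 2]
  Insert 2 (step 3): P = [1, 2] / [4];  Q = [1, 2] / [3]
  Insert 7 (step 4): P = [1, 2, 7] / [4];  Q = [1, 2, 4] / [3]
  Insert 6 (step 5): P = [1, 2, 6] / [4, 7];  Q = [1, 2, 4] / [3, 5]
  Insert 3 (step 6): P = [1, 2, 3] / [4, 6] / [7];  Q = [1, 2, 4] / [3, 5] / [6]
  Insert 5 (step 7): P = [1, 2, 3, 5] / [4, 6] / [7];  Q = [1, 2, 4, 7] / [3, 5] / [6]
Final shape: (4, 2, 1).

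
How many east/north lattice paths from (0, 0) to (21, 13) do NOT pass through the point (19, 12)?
Number of paths = 504622185

Total paths from (0, 0) to (21, 13): C(34, 21) = 927983760. Paths through (19, 12): (paths (0, 0) → (19, 12)) × (paths (19, 12) → (21, 13)) = C(31, 19) · C(3, 2) = 141120525 · 3 = 423361575. Avoidance count = 927983760 − 423361575 = 504622185.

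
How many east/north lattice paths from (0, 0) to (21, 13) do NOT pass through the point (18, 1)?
Number of paths = 927975115

Total paths from (0, 0) to (21, 13): C(34, 21) = 927983760. Paths through (18, 1): (paths (0, 0) → (18, 1)) × (paths (18, 1) → (21, 13)) = C(19, 18) · C(15, 3) = 19 · 455 = 8645. Avoidance count = 927983760 − 8645 = 927975115.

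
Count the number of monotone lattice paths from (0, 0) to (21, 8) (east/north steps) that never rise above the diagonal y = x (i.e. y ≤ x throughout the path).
Number of paths = 2731365

By the reflection principle (André's argument), the number of monotone paths to (21, 8) with n ≤ m that never go above y = x is C(29, 21) − C(29, 22) = 4292145 − 1560780 = 2731365.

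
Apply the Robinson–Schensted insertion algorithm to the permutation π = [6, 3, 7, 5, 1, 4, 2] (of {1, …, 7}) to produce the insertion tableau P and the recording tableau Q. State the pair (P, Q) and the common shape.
P = [1, 2] / [3, 4] / [5, 7] / [6];  Q = [1, 3] / [2, 4] / [5, 6] / [7];  common shape = (2, 2, 2, 1)

Row-insert the values π_1, π_2, … into P one at a time, bumping the leftmost entry strictly greater than the inserted value down to the next row. The recording tableau Q records, in position (i, j), the step at which that cell was added to P.
  Insert 6 (step 1): P = [6];  Q = [1]
  Insert 3 (step 2): P = [3] / [6];  Q = [1] / [2]
  Insert 7 (step 3): P = [3, 7] / [6];  Q = [1, 3] / [2]
  Insert 5 (step 4): P = [3, 5] / [6, 7];  Q = [1, 3] / [2, 4]
  Insert 1 (step 5): P = [1, 5] / [3, 7] / [6];  Q = [1, 3] / [2, 4] / [5]
  Insert 4 (step 6): P = [1, 4] / [3, 5] / [6, 7];  Q = [1, 3] / [2, 4] / [5, 6]
  Insert 2 (step 7): P = [1, 2] / [3, 4] / [5, 7] / [6];  Q = [1, 3] / [2, 4] / [5, 6] / [7]
Final shape: (2, 2, 2, 1).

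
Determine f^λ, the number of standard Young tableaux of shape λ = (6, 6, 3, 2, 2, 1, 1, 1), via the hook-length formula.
# SYT of shape (6, 6, 3, 2, 2, 1, 1, 1) = 2010820350

Hook-length formula: f^λ = n! / Π hook(c), product over all cells c of the Young diagram. For λ = (6, 6, 3, 2, 2, 1, 1, 1), n = 22 boxes. Hook lengths by row (left-to-right, top-to-bottom): [13, 9, 6, 4, 3, 2]; [12, 8, 5, 3, 2, 1]; [8, 4, 1]; [6, 2]; [5, 1]; [3]; [2]; [1]. Product of hooks = 558976204800. So f^λ = 22! / 558976204800 = 1124000727777607680000 / 558976204800 = 2010820350.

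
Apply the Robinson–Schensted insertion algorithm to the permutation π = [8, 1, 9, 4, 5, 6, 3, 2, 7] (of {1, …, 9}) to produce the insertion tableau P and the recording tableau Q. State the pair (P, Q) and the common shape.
P = [1, 2, 5, 6, 7] / [3, 9] / [4] / [8];  Q = [1, 3, 5, 6, 9] / [2, 4] / [7] / [8];  common shape = (5, 2, 1, 1)

Row-insert the values π_1, π_2, … into P one at a time, bumping the leftmost entry strictly greater than the inserted value down to the next row. The recording tableau Q records, in position (i, j), the step at which that cell was added to P.
  Insert 8 (step 1): P = [8];  Q = [1]
  Insert 1 (step 2): P = [1] / [8];  Q = [1] / [2]
  Insert 9 (step 3): P = [1, 9] / [8];  Q = [1, 3] / [2]
  Insert 4 (step 4): P = [1, 4] / [8, 9];  Q = [1, 3] / [2, 4]
  Insert 5 (step 5): P = [1, 4, 5] / [8, 9];  Q = [1, 3, 5] / [2, 4]
  Insert 6 (step 6): P = [1, 4, 5, 6] / [8, 9];  Q = [1, 3, 5, 6] / [2, 4]
  Insert 3 (step 7): P = [1, 3, 5, 6] / [4, 9] / [8];  Q = [1, 3, 5, 6] / [2, 4] / [7]
  Insert 2 (step 8): P = [1, 2, 5, 6] / [3, 9] / [4] / [8];  Q = [1, 3, 5, 6] / [2, 4] / [7] / [8]
  Insert 7 (step 9): P = [1, 2, 5, 6, 7] / [3, 9] / [4] / [8];  Q = [1, 3, 5, 6, 9] / [2, 4] / [7] / [8]
Final shape: (5, 2, 1, 1).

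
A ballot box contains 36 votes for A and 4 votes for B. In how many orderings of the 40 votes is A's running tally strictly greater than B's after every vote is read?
Strict-lead orderings = 73112

Total orderings of the 40 votes with 36 for A: C(40, 36) = 91390. By the Bertrand ballot formula (Cycle Lemma / reflection principle), the number of orderings in which A is strictly ahead of B throughout is (p − q)/(p + q) · C(p + q, p) = (36 − 4)/(36 + 4) · 91390 = 73112.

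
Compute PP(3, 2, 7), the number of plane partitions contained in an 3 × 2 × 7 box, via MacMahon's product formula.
PP(3, 2, 7) = 4950

Evaluate the triple product over i = 1..3, j = 1..2, k = 1..7. The factors are (2/1) · (3/2) · (4/3) · (5/4) · (6/5) · (7/6) · (8/7) · (3/2) · … (42 factors total). The numerators and denominators telescope so the product is an integer; carrying out the multiplication exactly gives PP(3, 2, 7) = 4950.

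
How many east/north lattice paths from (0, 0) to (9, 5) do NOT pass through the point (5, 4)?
Number of paths = 1372

Total paths from (0, 0) to (9, 5): C(14, 9) = 2002. Paths through (5, 4): (paths (0, 0) → (5, 4)) × (paths (5, 4) → (9, 5)) = C(9, 5) · C(5, 4) = 126 · 5 = 630. Avoidance count = 2002 − 630 = 1372.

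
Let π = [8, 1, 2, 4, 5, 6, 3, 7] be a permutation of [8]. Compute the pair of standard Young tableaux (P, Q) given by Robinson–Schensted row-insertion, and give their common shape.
P = [1, 2, 3, 5, 6, 7] / [4] / [8];  Q = [1, 3, 4, 5, 6, 8] / [2] / [7];  common shape = (6, 1, 1)

Row-insert the values π_1, π_2, … into P one at a time, bumping the leftmost entry strictly greater than the inserted value down to the next row. The recording tableau Q records, in position (i, j), the step at which that cell was added to P.
  Insert 8 (step 1): P = [8];  Q = [1]
  Insert 1 (step 2): P = [1] / [8];  Q = [1] / [2]
  Insert 2 (step 3): P = [1, 2] / [8];  Q = [1, 3] / [2]
  Insert 4 (step 4): P = [1, 2, 4] / [8];  Q = [1, 3, 4] / [2]
  Insert 5 (step 5): P = [1, 2, 4, 5] / [8];  Q = [1, 3, 4, 5] / [2]
  Insert 6 (step 6): P = [1, 2, 4, 5, 6] / [8];  Q = [1, 3, 4, 5, 6] / [2]
  Insert 3 (step 7): P = [1, 2, 3, 5, 6] / [4] / [8];  Q = [1, 3, 4, 5, 6] / [2] / [7]
  Insert 7 (step 8): P = [1, 2, 3, 5, 6, 7] / [4] / [8];  Q = [1, 3, 4, 5, 6, 8] / [2] / [7]
Final shape: (6, 1, 1).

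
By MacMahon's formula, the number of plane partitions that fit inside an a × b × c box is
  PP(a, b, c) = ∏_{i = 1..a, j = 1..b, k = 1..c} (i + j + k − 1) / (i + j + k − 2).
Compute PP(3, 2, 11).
PP(3, 2, 11) = 41405

Evaluate the triple product over i = 1..3, j = 1..2, k = 1..11. The factors are (2/1) · (3/2) · (4/3) · (5/4) · (6/5) · (7/6) · (8/7) · (9/8) · … (66 factors total). The numerators and denominators telescope so the product is an integer; carrying out the multiplication exactly gives PP(3, 2, 11) = 41405.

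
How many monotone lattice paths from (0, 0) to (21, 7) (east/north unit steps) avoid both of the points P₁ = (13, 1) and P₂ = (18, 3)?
Number of paths = 1105738

Inclusion–exclusion. Total paths: C(28, 21) = 1184040. Through P₁: C(14, 13)·C(14, 8) = 42042. Through P₂: C(21, 18)·C(7, 3) = 46550. Since P₁ is strictly southwest of P₂, a monotone path through both must visit P₁ then P₂; paths through both = C(14, 13)·C(7, 5)·C(7, 3) = 10290. Avoid both = 1184040 − 42042 − 46550 + 10290 = 1105738.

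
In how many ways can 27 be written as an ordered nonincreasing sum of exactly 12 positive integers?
p(27, 12 parts) = 172

Partitions of n into exactly k parts are in bijection with partitions of n − k into at most k parts (subtract 1 from each part). So p(27, exactly 12) = p(15, parts ≤ 12). Computing via the recurrence p(m, j) = p(m, j−1) + p(m−j, j) gives 172.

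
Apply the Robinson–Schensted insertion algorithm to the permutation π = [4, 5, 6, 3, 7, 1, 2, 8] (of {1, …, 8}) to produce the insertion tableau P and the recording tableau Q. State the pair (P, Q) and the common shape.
P = [1, 2, 6, 7, 8] / [3, 5] / [4];  Q = [1, 2, 3, 5, 8] / [4, 7] / [6];  common shape = (5, 2, 1)

Row-insert the values π_1, π_2, … into P one at a time, bumping the leftmost entry strictly greater than the inserted value down to the next row. The recording tableau Q records, in position (i, j), the step at which that cell was added to P.
  Insert 4 (step 1): P = [4];  Q = [1]
  Insert 5 (step 2): P = [4, 5];  Q = [1, 2]
  Insert 6 (step 3): P = [4, 5, 6];  Q = [1, 2, 3]
  Insert 3 (step 4): P = [3, 5, 6] / [4];  Q = [1, 2, 3] / [4]
  Insert 7 (step 5): P = [3, 5, 6, 7] / [4];  Q = [1, 2, 3, 5] / [4]
  Insert 1 (step 6): P = [1, 5, 6, 7] / [3] / [4];  Q = [1, 2, 3, 5] / [4] / [6]
  Insert 2 (step 7): P = [1, 2, 6, 7] / [3, 5] / [4];  Q = [1, 2, 3, 5] / [4, 7] / [6]
  Insert 8 (step 8): P = [1, 2, 6, 7, 8] / [3, 5] / [4];  Q = [1, 2, 3, 5, 8] / [4, 7] / [6]
Final shape: (5, 2, 1).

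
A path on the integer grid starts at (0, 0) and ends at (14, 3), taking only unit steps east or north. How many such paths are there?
Number of paths = 680

A monotone lattice path from (0, 0) to (14, 3) consists of 14 east steps and 3 north steps in some order, so it is determined by which 14 of the 17 steps are east. The count is C(17, 14) = 680.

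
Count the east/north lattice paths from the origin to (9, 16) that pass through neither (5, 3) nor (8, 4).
Number of paths = 1906172

Inclusion–exclusion. Total paths: C(25, 9) = 2042975. Through P₁: C(8, 5)·C(17, 4) = 133280. Through P₂: C(12, 8)·C(13, 1) = 6435. Since P₁ is strictly southwest of P₂, a monotone path through both must visit P₁ then P₂; paths through both = C(8, 5)·C(4, 3)·C(13, 1) = 2912. Avoid both = 2042975 − 133280 − 6435 + 2912 = 1906172.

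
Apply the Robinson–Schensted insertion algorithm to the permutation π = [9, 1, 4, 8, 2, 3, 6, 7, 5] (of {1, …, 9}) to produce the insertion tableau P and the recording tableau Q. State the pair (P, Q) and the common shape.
P = [1, 2, 3, 5, 7] / [4, 6] / [8] / [9];  Q = [1, 3, 4, 7, 8] / [2, 6] / [5] / [9];  common shape = (5, 2, 1, 1)

Row-insert the values π_1, π_2, … into P one at a time, bumping the leftmost entry strictly greater than the inserted value down to the next row. The recording tableau Q records, in position (i, j), the step at which that cell was added to P.
  Insert 9 (step 1): P = [9];  Q = [1]
  Insert 1 (step 2): P = [1] / [9];  Q = [1] / [2]
  Insert 4 (step 3): P = [1, 4] / [9];  Q = [1, 3] / [2]
  Insert 8 (step 4): P = [1, 4, 8] / [9];  Q = [1, 3, 4] / [2]
  Insert 2 (step 5): P = [1, 2, 8] / [4] / [9];  Q = [1, 3, 4] / [2] / [5]
  Insert 3 (step 6): P = [1, 2, 3] / [4, 8] / [9];  Q = [1, 3, 4] / [2, 6] / [5]
  Insert 6 (step 7): P = [1, 2, 3, 6] / [4, 8] / [9];  Q = [1, 3, 4, 7] / [2, 6] / [5]
  Insert 7 (step 8): P = [1, 2, 3, 6, 7] / [4, 8] / [9];  Q = [1, 3, 4, 7, 8] / [2, 6] / [5]
  Insert 5 (step 9): P = [1, 2, 3, 5, 7] / [4, 6] / [8] / [9];  Q = [1, 3, 4, 7, 8] / [2, 6] / [5] / [9]
Final shape: (5, 2, 1, 1).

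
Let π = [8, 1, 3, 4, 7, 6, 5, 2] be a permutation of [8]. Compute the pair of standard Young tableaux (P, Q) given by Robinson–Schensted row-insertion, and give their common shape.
P = [1, 2, 4, 5] / [3] / [6] / [7] / [8];  Q = [1, 3, 4, 5] / [2] / [6] / [7] / [8];  common shape = (4, 1, 1, 1, 1)

Row-insert the values π_1, π_2, … into P one at a time, bumping the leftmost entry strictly greater than the inserted value down to the next row. The recording tableau Q records, in position (i, j), the step at which that cell was added to P.
  Insert 8 (step 1): P = [8];  Q = [1]
  Insert 1 (step 2): P = [1] / [8];  Q = [1] / [2]
  Insert 3 (step 3): P = [1, 3] / [8];  Q = [1, 3] / [2]
  Insert 4 (step 4): P = [1, 3, 4] / [8];  Q = [1, 3, 4] / [2]
  Insert 7 (step 5): P = [1, 3, 4, 7] / [8];  Q = [1, 3, 4, 5] / [2]
  Insert 6 (step 6): P = [1, 3, 4, 6] / [7] / [8];  Q = [1, 3, 4, 5] / [2] / [6]
  Insert 5 (step 7): P = [1, 3, 4, 5] / [6] / [7] / [8];  Q = [1, 3, 4, 5] / [2] / [6] / [7]
  Insert 2 (step 8): P = [1, 2, 4, 5] / [3] / [6] / [7] / [8];  Q = [1, 3, 4, 5] / [2] / [6] / [7] / [8]
Final shape: (4, 1, 1, 1, 1).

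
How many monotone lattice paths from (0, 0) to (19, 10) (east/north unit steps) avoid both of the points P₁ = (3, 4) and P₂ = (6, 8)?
Number of paths = 17231865

Inclusion–exclusion. Total paths: C(29, 19) = 20030010. Through P₁: C(7, 3)·C(22, 16) = 2611455. Through P₂: C(14, 6)·C(15, 13) = 315315. Since P₁ is strictly southwest of P₂, a monotone path through both must visit P₁ then P₂; paths through both = C(7, 3)·C(7, 3)·C(15, 13) = 128625. Avoid both = 20030010 − 2611455 − 315315 + 128625 = 17231865.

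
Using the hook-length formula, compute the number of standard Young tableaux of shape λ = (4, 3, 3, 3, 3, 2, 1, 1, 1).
# SYT of shape (4, 3, 3, 3, 3, 2, 1, 1, 1) = 67897830

Hook-length formula: f^λ = n! / Π hook(c), product over all cells c of the Young diagram. For λ = (4, 3, 3, 3, 3, 2, 1, 1, 1), n = 21 boxes. Hook lengths by row (left-to-right, top-to-bottom): [12, 8, 6, 1]; [10, 6, 4]; [9, 5, 3]; [8, 4, 2]; [7, 3, 1]; [5, 1]; [3]; [2]; [1]. Product of hooks = 752467968000. So f^λ = 21! / 752467968000 = 51090942171709440000 / 752467968000 = 67897830.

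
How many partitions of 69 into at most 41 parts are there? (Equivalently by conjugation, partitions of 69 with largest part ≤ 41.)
p(69, parts ≤ 41) = 3539603

Use the recurrence p(n, m) = p(n, m−1) + p(n−m, m): either the largest part is < m (count p(n, m−1)) or the largest part is exactly m (remove one copy of m, count p(n−m, m)). With p(0, ·) = 1 this gives p(69, parts ≤ 41) = 3539603. (By conjugating Young diagrams, this also counts partitions of 69 into at most 41 parts.)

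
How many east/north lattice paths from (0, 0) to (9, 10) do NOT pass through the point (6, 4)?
Number of paths = 74738

Total paths from (0, 0) to (9, 10): C(19, 9) = 92378. Paths through (6, 4): (paths (0, 0) → (6, 4)) × (paths (6, 4) → (9, 10)) = C(10, 6) · C(9, 3) = 210 · 84 = 17640. Avoidance count = 92378 − 17640 = 74738.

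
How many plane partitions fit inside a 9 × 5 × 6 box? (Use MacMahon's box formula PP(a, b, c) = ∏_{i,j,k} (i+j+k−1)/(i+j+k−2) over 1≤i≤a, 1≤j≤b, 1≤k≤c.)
PP(9, 5, 6) = 72261531710368

Evaluate the triple product over i = 1..9, j = 1..5, k = 1..6. The factors are (2/1) · (3/2) · (4/3) · (5/4) · (6/5) · (7/6) · (3/2) · (4/3) · … (270 factors total). The numerators and denominators telescope so the product is an integer; carrying out the multiplication exactly gives PP(9, 5, 6) = 72261531710368.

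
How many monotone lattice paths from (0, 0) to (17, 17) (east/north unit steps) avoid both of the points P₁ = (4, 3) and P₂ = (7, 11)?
Number of paths = 1422965328

Inclusion–exclusion. Total paths: C(34, 17) = 2333606220. Through P₁: C(7, 4)·C(27, 13) = 702040500. Through P₂: C(18, 7)·C(16, 10) = 254846592. Since P₁ is strictly southwest of P₂, a monotone path through both must visit P₁ then P₂; paths through both = C(7, 4)·C(11, 3)·C(16, 10) = 46246200. Avoid both = 2333606220 − 702040500 − 254846592 + 46246200 = 1422965328.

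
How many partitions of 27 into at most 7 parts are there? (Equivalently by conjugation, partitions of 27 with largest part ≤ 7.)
p(27, parts ≤ 7) = 1175

Use the recurrence p(n, m) = p(n, m−1) + p(n−m, m): either the largest part is < m (count p(n, m−1)) or the largest part is exactly m (remove one copy of m, count p(n−m, m)). With p(0, ·) = 1 this gives p(27, parts ≤ 7) = 1175. (By conjugating Young diagrams, this also counts partitions of 27 into at most 7 parts.)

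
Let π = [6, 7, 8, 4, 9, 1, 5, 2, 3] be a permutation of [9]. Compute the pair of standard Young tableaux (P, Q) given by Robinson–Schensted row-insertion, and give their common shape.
P = [1, 2, 3, 9] / [4, 5, 8] / [6, 7];  Q = [1, 2, 3, 5] / [4, 7, 9] / [6, 8];  common shape = (4, 3, 2)

Row-insert the values π_1, π_2, … into P one at a time, bumping the leftmost entry strictly greater than the inserted value down to the next row. The recording tableau Q records, in position (i, j), the step at which that cell was added to P.
  Insert 6 (step 1): P = [6];  Q = [1]
  Insert 7 (step 2): P = [6, 7];  Q = [1, 2]
  Insert 8 (step 3): P = [6, 7, 8];  Q = [1, 2, 3]
  Insert 4 (step 4): P = [4, 7, 8] / [6];  Q = [1, 2, 3] / [4]
  Insert 9 (step 5): P = [4, 7, 8, 9] / [6];  Q = [1, 2, 3, 5] / [4]
  Insert 1 (step 6): P = [1, 7, 8, 9] / [4] / [6];  Q = [1, 2, 3, 5] / [4] / [6]
  Insert 5 (step 7): P = [1, 5, 8, 9] / [4, 7] / [6];  Q = [1, 2, 3, 5] / [4, 7] / [6]
  Insert 2 (step 8): P = [1, 2, 8, 9] / [4, 5] / [6, 7];  Q = [1, 2, 3, 5] / [4, 7] / [6, 8]
  Insert 3 (step 9): P = [1, 2, 3, 9] / [4, 5, 8] / [6, 7];  Q = [1, 2, 3, 5] / [4, 7, 9] / [6, 8]
Final shape: (4, 3, 2).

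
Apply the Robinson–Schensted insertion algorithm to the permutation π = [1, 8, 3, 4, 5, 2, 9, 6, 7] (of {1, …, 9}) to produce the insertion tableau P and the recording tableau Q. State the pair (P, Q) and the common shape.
P = [1, 2, 4, 5, 6, 7] / [3, 9] / [8];  Q = [1, 2, 4, 5, 7, 9] / [3, 8] / [6];  common shape = (6, 2, 1)

Row-insert the values π_1, π_2, … into P one at a time, bumping the leftmost entry strictly greater than the inserted value down to the next row. The recording tableau Q records, in position (i, j), the step at which that cell was added to P.
  Insert 1 (step 1): P = [1];  Q = [1]
  Insert 8 (step 2): P = [1, 8];  Q = [1, 2]
  Insert 3 (step 3): P = [1, 3] / [8];  Q = [1, 2] / [3]
  Insert 4 (step 4): P = [1, 3, 4] / [8];  Q = [1, 2, 4] / [3]
  Insert 5 (step 5): P = [1, 3, 4, 5] / [8];  Q = [1, 2, 4, 5] / [3]
  Insert 2 (step 6): P = [1, 2, 4, 5] / [3] / [8];  Q = [1, 2, 4, 5] / [3] / [6]
  Insert 9 (step 7): P = [1, 2, 4, 5, 9] / [3] / [8];  Q = [1, 2, 4, 5, 7] / [3] / [6]
  Insert 6 (step 8): P = [1, 2, 4, 5, 6] / [3, 9] / [8];  Q = [1, 2, 4, 5, 7] / [3, 8] / [6]
  Insert 7 (step 9): P = [1, 2, 4, 5, 6, 7] / [3, 9] / [8];  Q = [1, 2, 4, 5, 7, 9] / [3, 8] / [6]
Final shape: (6, 2, 1).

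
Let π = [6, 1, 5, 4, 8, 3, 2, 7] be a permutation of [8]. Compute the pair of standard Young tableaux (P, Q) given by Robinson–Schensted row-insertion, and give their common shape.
P = [1, 2, 7] / [3, 8] / [4] / [5] / [6];  Q = [1, 3, 5] / [2, 8] / [4] / [6] / [7];  common shape = (3, 2, 1, 1, 1)

Row-insert the values π_1, π_2, … into P one at a time, bumping the leftmost entry strictly greater than the inserted value down to the next row. The recording tableau Q records, in position (i, j), the step at which that cell was added to P.
  Insert 6 (step 1): P = [6];  Q = [1]
  Insert 1 (step 2): P = [1] / [6];  Q = [1] / [2]
  Insert 5 (step 3): P = [1, 5] / [6];  Q = [1, 3] / [2]
  Insert 4 (step 4): P = [1, 4] / [5] / [6];  Q = [1, 3] / [2] / [4]
  Insert 8 (step 5): P = [1, 4, 8] / [5] / [6];  Q = [1, 3, 5] / [2] / [4]
  Insert 3 (step 6): P = [1, 3, 8] / [4] / [5] / [6];  Q = [1, 3, 5] / [2] / [4] / [6]
  Insert 2 (step 7): P = [1, 2, 8] / [3] / [4] / [5] / [6];  Q = [1, 3, 5] / [2] / [4] / [6] / [7]
  Insert 7 (step 8): P = [1, 2, 7] / [3, 8] / [4] / [5] / [6];  Q = [1, 3, 5] / [2, 8] / [4] / [6] / [7]
Final shape: (3, 2, 1, 1, 1).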